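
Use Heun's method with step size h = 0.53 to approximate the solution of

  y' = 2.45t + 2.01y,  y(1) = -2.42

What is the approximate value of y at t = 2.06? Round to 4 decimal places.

Heun: k1 = f(t_n, y_n); k2 = f(t_n + h, y_n + h·k1); y_{n+1} = y_n + (h/2)·(k1 + k2).
t=1.000000, y=-2.420000:
  k1 = f(1.000000, -2.420000) = -2.414200
  k2 = f(1.530000, -3.699526) = -3.687547
  y ← -2.420000 + (0.53/2)·(-2.414200 + (-3.687547)) = -4.036963
t=1.530000, y=-4.036963:
  k1 = f(1.530000, -4.036963) = -4.365796
  k2 = f(2.060000, -6.350835) = -7.718178
  y ← -4.036963 + (0.53/2)·(-4.365796 + (-7.718178)) = -7.239216
y(2.06) ≈ -7.2392

-7.2392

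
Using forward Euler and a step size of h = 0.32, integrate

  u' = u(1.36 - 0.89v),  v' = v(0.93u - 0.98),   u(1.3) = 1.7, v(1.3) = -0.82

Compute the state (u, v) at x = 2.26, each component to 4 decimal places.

Euler on (u,v): u_{n+1} = u_n + h·u', v_{n+1} = v_n + h·v'.
1.300000: (1.700000, -0.820000); f=(3.552660, -0.492820) → (2.836851, -0.977702)
1.620000: (2.836851, -0.977702); f=(6.326618, -1.621296) → (4.861369, -1.496517)
1.940000: (4.861369, -1.496517); f=(13.086321, -5.299277) → (9.048992, -3.192286)
(u(2.26), v(2.26)) ≈ (9.0490, -3.1923)

9.0490, -3.1923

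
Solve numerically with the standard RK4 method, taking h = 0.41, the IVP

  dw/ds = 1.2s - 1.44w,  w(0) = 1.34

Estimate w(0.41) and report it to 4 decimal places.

RK4: k1 = f(s_n, w_n); k2 = f(s_n + h/2, w_n + (h/2)·k1); k3 = f(s_n + h/2, w_n + (h/2)·k2); k4 = f(s_n + h, w_n + h·k3); w_{n+1} = w_n + (h/6)·(k1 + 2k2 + 2k3 + k4).
s=0.000000, w=1.340000:
  k1 = f(0.000000, 1.340000) = -1.929600
  k2 = f(0.205000, 0.944432) = -1.113982
  k3 = f(0.205000, 1.111634) = -1.354752
  k4 = f(0.410000, 0.784551) = -0.637754
  w ← 1.340000 + (0.41/6)·(k1 + 2k2 + 2k3 + k4) = 0.827170
w(0.41) ≈ 0.8272

0.8272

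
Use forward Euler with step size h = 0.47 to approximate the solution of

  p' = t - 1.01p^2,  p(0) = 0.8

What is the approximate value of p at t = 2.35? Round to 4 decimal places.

1.4034

Euler: p_{n+1} = p_n + h·f(t_n, p_n).
t=0.000000, p=0.800000: f=-0.646400 → p ← 0.800000 + 0.47·(-0.646400) = 0.496192
t=0.470000, p=0.496192: f=0.221331 → p ← 0.496192 + 0.47·0.221331 = 0.600218
t=0.940000, p=0.600218: f=0.576136 → p ← 0.600218 + 0.47·0.576136 = 0.871002
t=1.410000, p=0.871002: f=0.643770 → p ← 0.871002 + 0.47·0.643770 = 1.173573
t=1.880000, p=1.173573: f=0.488953 → p ← 1.173573 + 0.47·0.488953 = 1.403381
p(2.35) ≈ 1.4034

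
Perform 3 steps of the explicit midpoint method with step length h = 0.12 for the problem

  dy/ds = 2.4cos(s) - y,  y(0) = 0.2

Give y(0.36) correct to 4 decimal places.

0.8469

Midpoint: k1 = f(s_n, y_n); k2 = f(s_n + h/2, y_n + (h/2)·k1); y_{n+1} = y_n + h·k2.
s=0.000000, y=0.200000:
  k1 = f(0.000000, 0.200000) = 2.200000
  k2 = f(0.060000, 0.332000) = 2.063681
  y ← 0.200000 + 0.12·2.063681 = 0.447642
s=0.120000, y=0.447642:
  k1 = f(0.120000, 0.447642) = 1.935099
  k2 = f(0.180000, 0.563748) = 1.797477
  y ← 0.447642 + 0.12·1.797477 = 0.663339
s=0.240000, y=0.663339:
  k1 = f(0.240000, 0.663339) = 1.667872
  k2 = f(0.300000, 0.763411) = 1.529396
  y ← 0.663339 + 0.12·1.529396 = 0.846867
y(0.36) ≈ 0.8469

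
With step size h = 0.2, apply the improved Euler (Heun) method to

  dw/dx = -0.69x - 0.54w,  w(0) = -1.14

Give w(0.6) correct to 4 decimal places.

-0.9380

Heun: k1 = f(x_n, w_n); k2 = f(x_n + h, w_n + h·k1); w_{n+1} = w_n + (h/2)·(k1 + k2).
x=0.000000, w=-1.140000:
  k1 = f(0.000000, -1.140000) = 0.615600
  k2 = f(0.200000, -1.016880) = 0.411115
  w ← -1.140000 + (0.2/2)·(0.615600 + 0.411115) = -1.037328
x=0.200000, w=-1.037328:
  k1 = f(0.200000, -1.037328) = 0.422157
  k2 = f(0.400000, -0.952897) = 0.238564
  w ← -1.037328 + (0.2/2)·(0.422157 + 0.238564) = -0.971256
x=0.400000, w=-0.971256:
  k1 = f(0.400000, -0.971256) = 0.248478
  k2 = f(0.600000, -0.921561) = 0.083643
  w ← -0.971256 + (0.2/2)·(0.248478 + 0.083643) = -0.938044
w(0.6) ≈ -0.9380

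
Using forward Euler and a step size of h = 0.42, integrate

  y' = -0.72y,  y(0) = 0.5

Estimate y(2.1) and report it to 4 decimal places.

0.0826

Euler: y_{n+1} = y_n + h·f(t_n, y_n).
t=0.000000, y=0.500000: f=-0.360000 → y ← 0.500000 + 0.42·(-0.360000) = 0.348800
t=0.420000, y=0.348800: f=-0.251136 → y ← 0.348800 + 0.42·(-0.251136) = 0.243323
t=0.840000, y=0.243323: f=-0.175192 → y ← 0.243323 + 0.42·(-0.175192) = 0.169742
t=1.260000, y=0.169742: f=-0.122214 → y ← 0.169742 + 0.42·(-0.122214) = 0.118412
t=1.680000, y=0.118412: f=-0.085257 → y ← 0.118412 + 0.42·(-0.085257) = 0.082604
y(2.1) ≈ 0.0826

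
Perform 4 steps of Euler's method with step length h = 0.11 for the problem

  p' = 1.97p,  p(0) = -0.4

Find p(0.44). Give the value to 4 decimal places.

-0.8766

Euler: p_{n+1} = p_n + h·f(x_n, p_n).
x=0.000000, p=-0.400000: f=-0.788000 → p ← -0.400000 + 0.11·(-0.788000) = -0.486680
x=0.110000, p=-0.486680: f=-0.958760 → p ← -0.486680 + 0.11·(-0.958760) = -0.592144
x=0.220000, p=-0.592144: f=-1.166523 → p ← -0.592144 + 0.11·(-1.166523) = -0.720461
x=0.330000, p=-0.720461: f=-1.419308 → p ← -0.720461 + 0.11·(-1.419308) = -0.876585
p(0.44) ≈ -0.8766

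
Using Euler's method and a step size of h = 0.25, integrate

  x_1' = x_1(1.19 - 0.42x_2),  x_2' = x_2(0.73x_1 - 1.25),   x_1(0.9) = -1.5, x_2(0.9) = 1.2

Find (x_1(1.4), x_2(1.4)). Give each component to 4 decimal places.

Euler on (x_1,x_2): x_1_{n+1} = x_1_n + h·x_1', x_2_{n+1} = x_2_n + h·x_2'.
0.900000: (-1.500000, 1.200000); f=(-1.029000, -2.814000) → (-1.757250, 0.496500)
1.150000: (-1.757250, 0.496500); f=(-1.724688, -1.257531) → (-2.188422, 0.182117)
(x_1(1.4), x_2(1.4)) ≈ (-2.1884, 0.1821)

-2.1884, 0.1821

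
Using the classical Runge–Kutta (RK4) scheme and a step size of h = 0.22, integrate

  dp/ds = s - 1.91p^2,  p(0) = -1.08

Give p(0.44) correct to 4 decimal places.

-7.9759

RK4: k1 = f(s_n, p_n); k2 = f(s_n + h/2, p_n + (h/2)·k1); k3 = f(s_n + h/2, p_n + (h/2)·k2); k4 = f(s_n + h, p_n + h·k3); p_{n+1} = p_n + (h/6)·(k1 + 2k2 + 2k3 + k4).
s=0.000000, p=-1.080000:
  k1 = f(0.000000, -1.080000) = -2.227824
  k2 = f(0.110000, -1.325061) = -3.243551
  k3 = f(0.110000, -1.436791) = -3.832941
  k4 = f(0.220000, -1.923247) = -6.844860
  p ← -1.080000 + (0.22/6)·(k1 + 2k2 + 2k3 + k4) = -1.931608
s=0.220000, p=-1.931608:
  k1 = f(0.220000, -1.931608) = -6.906418
  k2 = f(0.330000, -2.691314) = -13.504454
  k3 = f(0.330000, -3.417098) = -21.972224
  k4 = f(0.440000, -6.765497) = -86.984426
  p ← -1.931608 + (0.22/6)·(k1 + 2k2 + 2k3 + k4) = -7.975895
p(0.44) ≈ -7.9759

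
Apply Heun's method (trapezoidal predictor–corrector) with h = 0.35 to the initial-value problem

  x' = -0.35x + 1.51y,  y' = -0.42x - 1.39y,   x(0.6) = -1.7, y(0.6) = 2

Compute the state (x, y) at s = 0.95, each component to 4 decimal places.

-0.7033, 1.3598

Heun on (x,y): k1 = f(s_n, state_n); k2 = f(s_n + h, state_n + h·k1); state_{n+1} = state_n + (h/2)·(k1 + k2).
0.600000: (-1.700000, 2.000000)
  k1 = (3.615000, -2.066000)
  predictor → (-0.434750, 1.276900)
  k2 = (2.080281, -1.592296)
  → (-0.703326, 1.359798)
(x(0.95), y(0.95)) ≈ (-0.7033, 1.3598)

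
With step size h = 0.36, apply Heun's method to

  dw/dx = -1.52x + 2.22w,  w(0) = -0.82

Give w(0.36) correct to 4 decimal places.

-1.8357

Heun: k1 = f(x_n, w_n); k2 = f(x_n + h, w_n + h·k1); w_{n+1} = w_n + (h/2)·(k1 + k2).
x=0.000000, w=-0.820000:
  k1 = f(0.000000, -0.820000) = -1.820400
  k2 = f(0.360000, -1.475344) = -3.822464
  w ← -0.820000 + (0.36/2)·(-1.820400 + (-3.822464)) = -1.835715
w(0.36) ≈ -1.8357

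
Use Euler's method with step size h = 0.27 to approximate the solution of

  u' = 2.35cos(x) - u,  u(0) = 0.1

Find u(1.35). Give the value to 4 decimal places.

1.3472

Euler: u_{n+1} = u_n + h·f(x_n, u_n).
x=0.000000, u=0.100000: f=2.250000 → u ← 0.100000 + 0.27·2.250000 = 0.707500
x=0.270000, u=0.707500: f=1.557362 → u ← 0.707500 + 0.27·1.557362 = 1.127988
x=0.540000, u=1.127988: f=0.887628 → u ← 1.127988 + 0.27·0.887628 = 1.367647
x=0.810000, u=1.367647: f=0.252674 → u ← 1.367647 + 0.27·0.252674 = 1.435869
x=1.080000, u=1.435869: f=-0.328248 → u ← 1.435869 + 0.27·(-0.328248) = 1.347242
u(1.35) ≈ 1.3472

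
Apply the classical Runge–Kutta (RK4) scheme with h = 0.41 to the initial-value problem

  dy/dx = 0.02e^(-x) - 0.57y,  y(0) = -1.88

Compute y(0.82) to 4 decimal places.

-1.1694

RK4: k1 = f(x_n, y_n); k2 = f(x_n + h/2, y_n + (h/2)·k1); k3 = f(x_n + h/2, y_n + (h/2)·k2); k4 = f(x_n + h, y_n + h·k3); y_{n+1} = y_n + (h/6)·(k1 + 2k2 + 2k3 + k4).
x=0.000000, y=-1.880000:
  k1 = f(0.000000, -1.880000) = 1.091600
  k2 = f(0.205000, -1.656222) = 0.960339
  k3 = f(0.205000, -1.683130) = 0.975677
  k4 = f(0.410000, -1.479972) = 0.856857
  y ← -1.880000 + (0.41/6)·(k1 + 2k2 + 2k3 + k4) = -1.482266
x=0.410000, y=-1.482266:
  k1 = f(0.410000, -1.482266) = 0.858165
  k2 = f(0.615000, -1.306343) = 0.755428
  k3 = f(0.615000, -1.327404) = 0.767433
  k4 = f(0.820000, -1.167619) = 0.674351
  y ← -1.482266 + (0.41/6)·(k1 + 2k2 + 2k3 + k4) = -1.169420
y(0.82) ≈ -1.1694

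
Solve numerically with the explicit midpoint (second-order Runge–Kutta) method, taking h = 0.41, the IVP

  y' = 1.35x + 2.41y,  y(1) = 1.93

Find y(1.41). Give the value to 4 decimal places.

5.7196

Midpoint: k1 = f(x_n, y_n); k2 = f(x_n + h/2, y_n + (h/2)·k1); y_{n+1} = y_n + h·k2.
x=1.000000, y=1.930000:
  k1 = f(1.000000, 1.930000) = 6.001300
  k2 = f(1.205000, 3.160266) = 9.242992
  y ← 1.930000 + 0.41·9.242992 = 5.719627
y(1.41) ≈ 5.7196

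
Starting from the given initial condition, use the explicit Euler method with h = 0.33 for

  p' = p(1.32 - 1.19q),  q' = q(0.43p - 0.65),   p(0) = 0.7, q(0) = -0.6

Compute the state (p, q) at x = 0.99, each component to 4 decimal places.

3.1427, -0.5347

Euler on (p,q): p_{n+1} = p_n + h·p', q_{n+1} = q_n + h·q'.
0.000000: (0.700000, -0.600000); f=(1.423800, 0.209400) → (1.169854, -0.530898)
0.330000: (1.169854, -0.530898); f=(2.283284, 0.078022) → (1.923338, -0.505151)
0.660000: (1.923338, -0.505151); f=(3.694981, -0.089429) → (3.142681, -0.534662)
(p(0.99), q(0.99)) ≈ (3.1427, -0.5347)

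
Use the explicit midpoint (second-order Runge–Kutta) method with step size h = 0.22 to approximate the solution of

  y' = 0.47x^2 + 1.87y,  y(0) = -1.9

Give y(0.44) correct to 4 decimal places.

-4.2382

Midpoint: k1 = f(x_n, y_n); k2 = f(x_n + h/2, y_n + (h/2)·k1); y_{n+1} = y_n + h·k2.
x=0.000000, y=-1.900000:
  k1 = f(0.000000, -1.900000) = -3.553000
  k2 = f(0.110000, -2.290830) = -4.278165
  y ← -1.900000 + 0.22·(-4.278165) = -2.841196
x=0.220000, y=-2.841196:
  k1 = f(0.220000, -2.841196) = -5.290289
  k2 = f(0.330000, -3.423128) = -6.350067
  y ← -2.841196 + 0.22·(-6.350067) = -4.238211
y(0.44) ≈ -4.2382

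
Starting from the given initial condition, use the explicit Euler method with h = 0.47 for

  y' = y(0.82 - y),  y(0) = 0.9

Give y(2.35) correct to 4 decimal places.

Euler: y_{n+1} = y_n + h·f(x_n, y_n).
x=0.000000, y=0.900000: f=-0.072000 → y ← 0.900000 + 0.47·(-0.072000) = 0.866160
x=0.470000, y=0.866160: f=-0.039982 → y ← 0.866160 + 0.47·(-0.039982) = 0.847368
x=0.940000, y=0.847368: f=-0.023191 → y ← 0.847368 + 0.47·(-0.023191) = 0.836469
x=1.410000, y=0.836469: f=-0.013775 → y ← 0.836469 + 0.47·(-0.013775) = 0.829994
x=1.880000, y=0.829994: f=-0.008295 → y ← 0.829994 + 0.47·(-0.008295) = 0.826095
y(2.35) ≈ 0.8261

0.8261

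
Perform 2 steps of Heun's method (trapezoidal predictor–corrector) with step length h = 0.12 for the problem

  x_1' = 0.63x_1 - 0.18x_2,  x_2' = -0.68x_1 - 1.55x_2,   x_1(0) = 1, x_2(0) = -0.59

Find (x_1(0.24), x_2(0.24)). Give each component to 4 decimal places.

Heun on (x_1,x_2): k1 = f(s_n, state_n); k2 = f(s_n + h, state_n + h·k1); state_{n+1} = state_n + (h/2)·(k1 + k2).
0.000000: (1.000000, -0.590000)
  k1 = (0.736200, 0.234500)
  predictor → (1.088344, -0.561860)
  k2 = (0.786792, 0.130809)
  → (1.091379, -0.568081)
0.120000: (1.091379, -0.568081)
  k1 = (0.789824, 0.138388)
  predictor → (1.186158, -0.551475)
  k2 = (0.846545, 0.048198)
  → (1.189562, -0.556886)
(x_1(0.24), x_2(0.24)) ≈ (1.1896, -0.5569)

1.1896, -0.5569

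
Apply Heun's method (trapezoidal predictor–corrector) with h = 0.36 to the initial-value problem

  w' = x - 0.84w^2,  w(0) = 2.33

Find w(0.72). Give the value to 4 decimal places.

Heun: k1 = f(x_n, w_n); k2 = f(x_n + h, w_n + h·k1); w_{n+1} = w_n + (h/2)·(k1 + k2).
x=0.000000, w=2.330000:
  k1 = f(0.000000, 2.330000) = -4.560276
  k2 = f(0.360000, 0.688301) = -0.037957
  w ← 2.330000 + (0.36/2)·(-4.560276 + (-0.037957)) = 1.502318
x=0.360000, w=1.502318:
  k1 = f(0.360000, 1.502318) = -1.535846
  k2 = f(0.720000, 0.949413) = -0.037164
  w ← 1.502318 + (0.36/2)·(-1.535846 + (-0.037164)) = 1.219176
w(0.72) ≈ 1.2192

1.2192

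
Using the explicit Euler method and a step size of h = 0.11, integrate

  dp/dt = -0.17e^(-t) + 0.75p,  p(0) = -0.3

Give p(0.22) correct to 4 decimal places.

Euler: p_{n+1} = p_n + h·f(t_n, p_n).
t=0.000000, p=-0.300000: f=-0.395000 → p ← -0.300000 + 0.11·(-0.395000) = -0.343450
t=0.110000, p=-0.343450: f=-0.409879 → p ← -0.343450 + 0.11·(-0.409879) = -0.388537
p(0.22) ≈ -0.3885

-0.3885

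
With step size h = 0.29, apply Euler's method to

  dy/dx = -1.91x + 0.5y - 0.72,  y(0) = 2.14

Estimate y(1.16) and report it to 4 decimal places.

Euler: y_{n+1} = y_n + h·f(x_n, y_n).
x=0.000000, y=2.140000: f=0.350000 → y ← 2.140000 + 0.29·0.350000 = 2.241500
x=0.290000, y=2.241500: f=-0.153150 → y ← 2.241500 + 0.29·(-0.153150) = 2.197087
x=0.580000, y=2.197087: f=-0.729257 → y ← 2.197087 + 0.29·(-0.729257) = 1.985602
x=0.870000, y=1.985602: f=-1.388899 → y ← 1.985602 + 0.29·(-1.388899) = 1.582821
y(1.16) ≈ 1.5828

1.5828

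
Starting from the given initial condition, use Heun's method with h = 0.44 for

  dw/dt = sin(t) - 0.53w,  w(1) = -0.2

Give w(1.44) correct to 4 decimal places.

0.2013

Heun: k1 = f(t_n, w_n); k2 = f(t_n + h, w_n + h·k1); w_{n+1} = w_n + (h/2)·(k1 + k2).
t=1.000000, w=-0.200000:
  k1 = f(1.000000, -0.200000) = 0.947471
  k2 = f(1.440000, 0.216887) = 0.876508
  w ← -0.200000 + (0.44/2)·(0.947471 + 0.876508) = 0.201275
w(1.44) ≈ 0.2013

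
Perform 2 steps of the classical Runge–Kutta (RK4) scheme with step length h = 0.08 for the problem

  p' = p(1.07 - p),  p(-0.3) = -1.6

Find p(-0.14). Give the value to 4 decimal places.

RK4: k1 = f(x_n, p_n); k2 = f(x_n + h/2, p_n + (h/2)·k1); k3 = f(x_n + h/2, p_n + (h/2)·k2); k4 = f(x_n + h, p_n + h·k3); p_{n+1} = p_n + (h/6)·(k1 + 2k2 + 2k3 + k4).
x=-0.300000, p=-1.600000:
  k1 = f(-0.300000, -1.600000) = -4.272000
  k2 = f(-0.260000, -1.770880) = -5.030858
  k3 = f(-0.260000, -1.801234) = -5.171766
  k4 = f(-0.220000, -2.013741) = -6.209857
  p ← -1.600000 + (0.08/6)·(k1 + 2k2 + 2k3 + k4) = -2.011828
x=-0.220000, p=-2.011828:
  k1 = f(-0.220000, -2.011828) = -6.200108
  k2 = f(-0.180000, -2.259832) = -7.524863
  k3 = f(-0.180000, -2.312823) = -7.823868
  k4 = f(-0.140000, -2.637738) = -9.780038
  p ← -2.011828 + (0.08/6)·(k1 + 2k2 + 2k3 + k4) = -2.634196
p(-0.14) ≈ -2.6342

-2.6342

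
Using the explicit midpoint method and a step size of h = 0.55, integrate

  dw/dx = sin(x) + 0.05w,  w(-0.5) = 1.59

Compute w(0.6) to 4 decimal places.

1.7260

Midpoint: k1 = f(x_n, w_n); k2 = f(x_n + h/2, w_n + (h/2)·k1); w_{n+1} = w_n + h·k2.
x=-0.500000, w=1.590000:
  k1 = f(-0.500000, 1.590000) = -0.399926
  k2 = f(-0.225000, 1.480020) = -0.149105
  w ← 1.590000 + 0.55·(-0.149105) = 1.507992
x=0.050000, w=1.507992:
  k1 = f(0.050000, 1.507992) = 0.125379
  k2 = f(0.325000, 1.542471) = 0.396432
  w ← 1.507992 + 0.55·0.396432 = 1.726030
w(0.6) ≈ 1.7260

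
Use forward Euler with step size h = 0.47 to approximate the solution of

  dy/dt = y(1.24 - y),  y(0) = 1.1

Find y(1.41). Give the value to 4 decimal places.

Euler: y_{n+1} = y_n + h·f(t_n, y_n).
t=0.000000, y=1.100000: f=0.154000 → y ← 1.100000 + 0.47·0.154000 = 1.172380
t=0.470000, y=1.172380: f=0.079276 → y ← 1.172380 + 0.47·0.079276 = 1.209640
t=0.940000, y=1.209640: f=0.036725 → y ← 1.209640 + 0.47·0.036725 = 1.226901
y(1.41) ≈ 1.2269

1.2269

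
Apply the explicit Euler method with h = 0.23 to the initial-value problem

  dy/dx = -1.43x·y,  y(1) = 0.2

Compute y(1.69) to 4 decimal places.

Euler: y_{n+1} = y_n + h·f(x_n, y_n).
x=1.000000, y=0.200000: f=-0.286000 → y ← 0.200000 + 0.23·(-0.286000) = 0.134220
x=1.230000, y=0.134220: f=-0.236080 → y ← 0.134220 + 0.23·(-0.236080) = 0.079922
x=1.460000, y=0.079922: f=-0.166861 → y ← 0.079922 + 0.23·(-0.166861) = 0.041544
y(1.69) ≈ 0.0415

0.0415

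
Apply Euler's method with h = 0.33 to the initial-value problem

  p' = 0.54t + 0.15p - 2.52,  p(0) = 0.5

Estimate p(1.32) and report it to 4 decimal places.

Euler: p_{n+1} = p_n + h·f(t_n, p_n).
t=0.000000, p=0.500000: f=-2.445000 → p ← 0.500000 + 0.33·(-2.445000) = -0.306850
t=0.330000, p=-0.306850: f=-2.387828 → p ← -0.306850 + 0.33·(-2.387828) = -1.094833
t=0.660000, p=-1.094833: f=-2.327825 → p ← -1.094833 + 0.33·(-2.327825) = -1.863015
t=0.990000, p=-1.863015: f=-2.264852 → p ← -1.863015 + 0.33·(-2.264852) = -2.610417
p(1.32) ≈ -2.6104

-2.6104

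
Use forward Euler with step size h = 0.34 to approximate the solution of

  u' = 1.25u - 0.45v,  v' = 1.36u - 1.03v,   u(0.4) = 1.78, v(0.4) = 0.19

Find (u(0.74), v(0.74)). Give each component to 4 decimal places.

2.5074, 0.9465

Euler on (u,v): u_{n+1} = u_n + h·u', v_{n+1} = v_n + h·v'.
0.400000: (1.780000, 0.190000); f=(2.139500, 2.225100) → (2.507430, 0.946534)
(u(0.74), v(0.74)) ≈ (2.5074, 0.9465)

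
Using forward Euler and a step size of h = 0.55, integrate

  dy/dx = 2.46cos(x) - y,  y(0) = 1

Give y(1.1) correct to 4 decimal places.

1.9648

Euler: y_{n+1} = y_n + h·f(x_n, y_n).
x=0.000000, y=1.000000: f=1.460000 → y ← 1.000000 + 0.55·1.460000 = 1.803000
x=0.550000, y=1.803000: f=0.294210 → y ← 1.803000 + 0.55·0.294210 = 1.964816
y(1.1) ≈ 1.9648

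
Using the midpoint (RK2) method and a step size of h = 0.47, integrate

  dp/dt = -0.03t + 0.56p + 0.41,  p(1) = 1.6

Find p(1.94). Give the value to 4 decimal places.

Midpoint: k1 = f(t_n, p_n); k2 = f(t_n + h/2, p_n + (h/2)·k1); p_{n+1} = p_n + h·k2.
t=1.000000, p=1.600000:
  k1 = f(1.000000, 1.600000) = 1.276000
  k2 = f(1.235000, 1.899860) = 1.436872
  p ← 1.600000 + 0.47·1.436872 = 2.275330
t=1.470000, p=2.275330:
  k1 = f(1.470000, 2.275330) = 1.640085
  k2 = f(1.705000, 2.660750) = 1.848870
  p ← 2.275330 + 0.47·1.848870 = 3.144298
p(1.94) ≈ 3.1443

3.1443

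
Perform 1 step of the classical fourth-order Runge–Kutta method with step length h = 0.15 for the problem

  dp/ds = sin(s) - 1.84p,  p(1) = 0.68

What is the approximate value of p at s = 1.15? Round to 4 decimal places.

0.6314

RK4: k1 = f(s_n, p_n); k2 = f(s_n + h/2, p_n + (h/2)·k1); k3 = f(s_n + h/2, p_n + (h/2)·k2); k4 = f(s_n + h, p_n + h·k3); p_{n+1} = p_n + (h/6)·(k1 + 2k2 + 2k3 + k4).
s=1.000000, p=0.680000:
  k1 = f(1.000000, 0.680000) = -0.409729
  k2 = f(1.075000, 0.649270) = -0.315067
  k3 = f(1.075000, 0.656370) = -0.328131
  k4 = f(1.150000, 0.630780) = -0.247872
  p ← 0.680000 + (0.15/6)·(k1 + 2k2 + 2k3 + k4) = 0.631400
p(1.15) ≈ 0.6314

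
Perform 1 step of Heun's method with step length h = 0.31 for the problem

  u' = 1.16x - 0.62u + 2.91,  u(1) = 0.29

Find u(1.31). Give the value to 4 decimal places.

1.4358

Heun: k1 = f(x_n, u_n); k2 = f(x_n + h, u_n + h·k1); u_{n+1} = u_n + (h/2)·(k1 + k2).
x=1.000000, u=0.290000:
  k1 = f(1.000000, 0.290000) = 3.890200
  k2 = f(1.310000, 1.495962) = 3.502104
  u ← 0.290000 + (0.31/2)·(3.890200 + 3.502104) = 1.435807
u(1.31) ≈ 1.4358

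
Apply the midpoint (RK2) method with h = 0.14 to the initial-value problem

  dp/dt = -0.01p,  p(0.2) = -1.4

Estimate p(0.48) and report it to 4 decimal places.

-1.3961

Midpoint: k1 = f(t_n, p_n); k2 = f(t_n + h/2, p_n + (h/2)·k1); p_{n+1} = p_n + h·k2.
t=0.200000, p=-1.400000:
  k1 = f(0.200000, -1.400000) = 0.014000
  k2 = f(0.270000, -1.399020) = 0.013990
  p ← -1.400000 + 0.14·0.013990 = -1.398041
t=0.340000, p=-1.398041:
  k1 = f(0.340000, -1.398041) = 0.013980
  k2 = f(0.410000, -1.397063) = 0.013971
  p ← -1.398041 + 0.14·0.013971 = -1.396085
p(0.48) ≈ -1.3961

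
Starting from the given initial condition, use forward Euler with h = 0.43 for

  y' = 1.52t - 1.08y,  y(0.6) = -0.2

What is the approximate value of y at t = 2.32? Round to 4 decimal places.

Euler: y_{n+1} = y_n + h·f(t_n, y_n).
t=0.600000, y=-0.200000: f=1.128000 → y ← -0.200000 + 0.43·1.128000 = 0.285040
t=1.030000, y=0.285040: f=1.257757 → y ← 0.285040 + 0.43·1.257757 = 0.825875
t=1.460000, y=0.825875: f=1.327255 → y ← 0.825875 + 0.43·1.327255 = 1.396595
t=1.890000, y=1.396595: f=1.364478 → y ← 1.396595 + 0.43·1.364478 = 1.983320
y(2.32) ≈ 1.9833

1.9833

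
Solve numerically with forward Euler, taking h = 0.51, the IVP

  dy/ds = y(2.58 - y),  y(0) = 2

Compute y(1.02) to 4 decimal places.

Euler: y_{n+1} = y_n + h·f(s_n, y_n).
s=0.000000, y=2.000000: f=1.160000 → y ← 2.000000 + 0.51·1.160000 = 2.591600
s=0.510000, y=2.591600: f=-0.030063 → y ← 2.591600 + 0.51·(-0.030063) = 2.576268
y(1.02) ≈ 2.5763

2.5763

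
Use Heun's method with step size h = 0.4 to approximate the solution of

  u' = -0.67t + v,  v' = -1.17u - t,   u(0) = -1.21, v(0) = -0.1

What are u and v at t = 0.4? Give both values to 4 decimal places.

Heun on (u,v): k1 = f(t_n, state_n); k2 = f(t_n + h, state_n + h·k1); state_{n+1} = state_n + (h/2)·(k1 + k2).
0.000000: (-1.210000, -0.100000)
  k1 = (-0.100000, 1.415700)
  predictor → (-1.250000, 0.466280)
  k2 = (0.198280, 1.062500)
  → (-1.190344, 0.395640)
(u(0.4), v(0.4)) ≈ (-1.1903, 0.3956)

-1.1903, 0.3956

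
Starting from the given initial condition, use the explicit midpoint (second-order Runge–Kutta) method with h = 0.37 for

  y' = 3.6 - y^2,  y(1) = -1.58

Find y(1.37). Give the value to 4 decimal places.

Midpoint: k1 = f(x_n, y_n); k2 = f(x_n + h/2, y_n + (h/2)·k1); y_{n+1} = y_n + h·k2.
x=1.000000, y=-1.580000:
  k1 = f(1.000000, -1.580000) = 1.103600
  k2 = f(1.185000, -1.375834) = 1.707081
  y ← -1.580000 + 0.37·1.707081 = -0.948380
y(1.37) ≈ -0.9484

-0.9484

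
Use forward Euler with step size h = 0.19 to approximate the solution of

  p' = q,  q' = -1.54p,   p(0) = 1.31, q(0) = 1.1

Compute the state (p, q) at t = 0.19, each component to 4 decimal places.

Euler on (p,q): p_{n+1} = p_n + h·p', q_{n+1} = q_n + h·q'.
0.000000: (1.310000, 1.100000); f=(1.100000, -2.017400) → (1.519000, 0.716694)
(p(0.19), q(0.19)) ≈ (1.5190, 0.7167)

1.5190, 0.7167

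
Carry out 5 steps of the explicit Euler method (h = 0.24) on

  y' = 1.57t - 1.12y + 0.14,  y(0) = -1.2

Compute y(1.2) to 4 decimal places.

Euler: y_{n+1} = y_n + h·f(t_n, y_n).
t=0.000000, y=-1.200000: f=1.484000 → y ← -1.200000 + 0.24·1.484000 = -0.843840
t=0.240000, y=-0.843840: f=1.461901 → y ← -0.843840 + 0.24·1.461901 = -0.492984
t=0.480000, y=-0.492984: f=1.445742 → y ← -0.492984 + 0.24·1.445742 = -0.146006
t=0.720000, y=-0.146006: f=1.433926 → y ← -0.146006 + 0.24·1.433926 = 0.198137
t=0.960000, y=0.198137: f=1.425287 → y ← 0.198137 + 0.24·1.425287 = 0.540205
y(1.2) ≈ 0.5402

0.5402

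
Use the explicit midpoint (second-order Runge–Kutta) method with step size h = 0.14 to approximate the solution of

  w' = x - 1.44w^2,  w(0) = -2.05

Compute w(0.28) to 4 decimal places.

-7.0490

Midpoint: k1 = f(x_n, w_n); k2 = f(x_n + h/2, w_n + (h/2)·k1); w_{n+1} = w_n + h·k2.
x=0.000000, w=-2.050000:
  k1 = f(0.000000, -2.050000) = -6.051600
  k2 = f(0.070000, -2.473612) = -8.741009
  w ← -2.050000 + 0.14·(-8.741009) = -3.273741
x=0.140000, w=-3.273741:
  k1 = f(0.140000, -3.273741) = -15.293030
  k2 = f(0.210000, -4.344253) = -26.966454
  w ← -3.273741 + 0.14·(-26.966454) = -7.049045
w(0.28) ≈ -7.0490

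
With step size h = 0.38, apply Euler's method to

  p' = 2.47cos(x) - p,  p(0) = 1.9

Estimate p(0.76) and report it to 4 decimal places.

2.1839

Euler: p_{n+1} = p_n + h·f(x_n, p_n).
x=0.000000, p=1.900000: f=0.570000 → p ← 1.900000 + 0.38·0.570000 = 2.116600
x=0.380000, p=2.116600: f=0.177202 → p ← 2.116600 + 0.38·0.177202 = 2.183937
p(0.76) ≈ 2.1839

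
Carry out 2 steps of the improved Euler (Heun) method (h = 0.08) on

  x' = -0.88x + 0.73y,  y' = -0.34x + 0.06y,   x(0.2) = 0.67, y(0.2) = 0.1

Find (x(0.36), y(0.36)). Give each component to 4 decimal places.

0.5910, 0.0665

Heun on (x,y): k1 = f(t_n, state_n); k2 = f(t_n + h, state_n + h·k1); state_{n+1} = state_n + (h/2)·(k1 + k2).
0.200000: (0.670000, 0.100000)
  k1 = (-0.516600, -0.221800)
  predictor → (0.628672, 0.082256)
  k2 = (-0.493184, -0.208813)
  → (0.629609, 0.082775)
0.280000: (0.629609, 0.082775)
  k1 = (-0.493629, -0.209100)
  predictor → (0.590118, 0.066047)
  k2 = (-0.471089, -0.196677)
  → (0.591020, 0.066544)
(x(0.36), y(0.36)) ≈ (0.5910, 0.0665)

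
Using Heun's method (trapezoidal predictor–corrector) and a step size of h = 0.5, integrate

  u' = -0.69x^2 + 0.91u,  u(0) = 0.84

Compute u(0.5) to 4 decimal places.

Heun: k1 = f(x_n, u_n); k2 = f(x_n + h, u_n + h·k1); u_{n+1} = u_n + (h/2)·(k1 + k2).
x=0.000000, u=0.840000:
  k1 = f(0.000000, 0.840000) = 0.764400
  k2 = f(0.500000, 1.222200) = 0.939702
  u ← 0.840000 + (0.5/2)·(0.764400 + 0.939702) = 1.266026
u(0.5) ≈ 1.2660

1.2660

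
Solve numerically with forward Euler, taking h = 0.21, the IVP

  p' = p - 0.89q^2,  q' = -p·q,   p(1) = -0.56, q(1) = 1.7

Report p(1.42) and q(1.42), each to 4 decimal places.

Euler on (p,q): p_{n+1} = p_n + h·p', q_{n+1} = q_n + h·q'.
1.000000: (-0.560000, 1.700000); f=(-3.132100, 0.952000) → (-1.217741, 1.899920)
1.210000: (-1.217741, 1.899920); f=(-4.430370, 2.313610) → (-2.148119, 2.385778)
(p(1.42), q(1.42)) ≈ (-2.1481, 2.3858)

-2.1481, 2.3858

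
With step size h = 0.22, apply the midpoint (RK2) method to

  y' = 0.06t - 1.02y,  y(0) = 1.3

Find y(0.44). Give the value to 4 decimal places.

Midpoint: k1 = f(t_n, y_n); k2 = f(t_n + h/2, y_n + (h/2)·k1); y_{n+1} = y_n + h·k2.
t=0.000000, y=1.300000:
  k1 = f(0.000000, 1.300000) = -1.326000
  k2 = f(0.110000, 1.154140) = -1.170623
  y ← 1.300000 + 0.22·(-1.170623) = 1.042463
t=0.220000, y=1.042463:
  k1 = f(0.220000, 1.042463) = -1.050112
  k2 = f(0.330000, 0.926951) = -0.925690
  y ← 1.042463 + 0.22·(-0.925690) = 0.838811
y(0.44) ≈ 0.8388

0.8388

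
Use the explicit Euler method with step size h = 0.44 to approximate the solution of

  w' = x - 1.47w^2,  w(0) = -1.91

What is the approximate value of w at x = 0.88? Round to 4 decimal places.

Euler: w_{n+1} = w_n + h·f(x_n, w_n).
x=0.000000, w=-1.910000: f=-5.362707 → w ← -1.910000 + 0.44·(-5.362707) = -4.269591
x=0.440000, w=-4.269591: f=-26.357230 → w ← -4.269591 + 0.44·(-26.357230) = -15.866772
w(0.88) ≈ -15.8668

-15.8668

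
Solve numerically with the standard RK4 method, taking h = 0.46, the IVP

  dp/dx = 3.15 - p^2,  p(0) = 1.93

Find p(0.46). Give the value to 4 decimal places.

RK4: k1 = f(x_n, p_n); k2 = f(x_n + h/2, p_n + (h/2)·k1); k3 = f(x_n + h/2, p_n + (h/2)·k2); k4 = f(x_n + h, p_n + h·k3); p_{n+1} = p_n + (h/6)·(k1 + 2k2 + 2k3 + k4).
x=0.000000, p=1.930000:
  k1 = f(0.000000, 1.930000) = -0.574900
  k2 = f(0.230000, 1.797773) = -0.081988
  k3 = f(0.230000, 1.911143) = -0.502467
  k4 = f(0.460000, 1.698865) = 0.263857
  p ← 1.930000 + (0.46/6)·(k1 + 2k2 + 2k3 + k4) = 1.816537
p(0.46) ≈ 1.8165

1.8165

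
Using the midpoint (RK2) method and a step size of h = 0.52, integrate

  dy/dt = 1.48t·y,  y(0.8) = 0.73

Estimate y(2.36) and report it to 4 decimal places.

16.0776

Midpoint: k1 = f(t_n, y_n); k2 = f(t_n + h/2, y_n + (h/2)·k1); y_{n+1} = y_n + h·k2.
t=0.800000, y=0.730000:
  k1 = f(0.800000, 0.730000) = 0.864320
  k2 = f(1.060000, 0.954723) = 1.497770
  y ← 0.730000 + 0.52·1.497770 = 1.508840
t=1.320000, y=1.508840:
  k1 = f(1.320000, 1.508840) = 2.947670
  k2 = f(1.580000, 2.275235) = 5.320409
  y ← 1.508840 + 0.52·5.320409 = 4.275453
t=1.840000, y=4.275453:
  k1 = f(1.840000, 4.275453) = 11.642913
  k2 = f(2.100000, 7.302610) = 22.696512
  y ← 4.275453 + 0.52·22.696512 = 16.077639
y(2.36) ≈ 16.0776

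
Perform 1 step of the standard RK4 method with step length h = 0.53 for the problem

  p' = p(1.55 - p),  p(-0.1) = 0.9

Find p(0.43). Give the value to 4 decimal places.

1.1762

RK4: k1 = f(s_n, p_n); k2 = f(s_n + h/2, p_n + (h/2)·k1); k3 = f(s_n + h/2, p_n + (h/2)·k2); k4 = f(s_n + h, p_n + h·k3); p_{n+1} = p_n + (h/6)·(k1 + 2k2 + 2k3 + k4).
s=-0.100000, p=0.900000:
  k1 = f(-0.100000, 0.900000) = 0.585000
  k2 = f(0.165000, 1.055025) = 0.522211
  k3 = f(0.165000, 1.038386) = 0.531253
  k4 = f(0.430000, 1.181564) = 0.435331
  p ← 0.900000 + (0.53/6)·(k1 + 2k2 + 2k3 + k4) = 1.176241
p(0.43) ≈ 1.1762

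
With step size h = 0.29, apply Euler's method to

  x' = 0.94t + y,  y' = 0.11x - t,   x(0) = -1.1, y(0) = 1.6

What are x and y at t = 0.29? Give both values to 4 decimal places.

Euler on (x,y): x_{n+1} = x_n + h·x', y_{n+1} = y_n + h·y'.
0.000000: (-1.100000, 1.600000); f=(1.600000, -0.121000) → (-0.636000, 1.564910)
(x(0.29), y(0.29)) ≈ (-0.6360, 1.5649)

-0.6360, 1.5649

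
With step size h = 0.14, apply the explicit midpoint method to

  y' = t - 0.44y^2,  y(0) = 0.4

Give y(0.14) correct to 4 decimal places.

Midpoint: k1 = f(t_n, y_n); k2 = f(t_n + h/2, y_n + (h/2)·k1); y_{n+1} = y_n + h·k2.
t=0.000000, y=0.400000:
  k1 = f(0.000000, 0.400000) = -0.070400
  k2 = f(0.070000, 0.395072) = 0.001324
  y ← 0.400000 + 0.14·0.001324 = 0.400185
y(0.14) ≈ 0.4002

0.4002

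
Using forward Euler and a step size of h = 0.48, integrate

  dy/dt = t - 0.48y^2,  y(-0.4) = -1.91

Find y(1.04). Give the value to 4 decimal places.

-10.1599

Euler: y_{n+1} = y_n + h·f(t_n, y_n).
t=-0.400000, y=-1.910000: f=-2.151088 → y ← -1.910000 + 0.48·(-2.151088) = -2.942522
t=0.080000, y=-2.942522: f=-4.076050 → y ← -2.942522 + 0.48·(-4.076050) = -4.899026
t=0.560000, y=-4.899026: f=-10.960219 → y ← -4.899026 + 0.48·(-10.960219) = -10.159932
y(1.04) ≈ -10.1599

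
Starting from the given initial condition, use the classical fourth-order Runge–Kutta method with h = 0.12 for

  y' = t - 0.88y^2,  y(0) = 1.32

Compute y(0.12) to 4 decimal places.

1.1651

RK4: k1 = f(t_n, y_n); k2 = f(t_n + h/2, y_n + (h/2)·k1); k3 = f(t_n + h/2, y_n + (h/2)·k2); k4 = f(t_n + h, y_n + h·k3); y_{n+1} = y_n + (h/6)·(k1 + 2k2 + 2k3 + k4).
t=0.000000, y=1.320000:
  k1 = f(0.000000, 1.320000) = -1.533312
  k2 = f(0.060000, 1.228001) = -1.267029
  k3 = f(0.060000, 1.243978) = -1.301784
  k4 = f(0.120000, 1.163786) = -1.071870
  y ← 1.320000 + (0.12/6)·(k1 + 2k2 + 2k3 + k4) = 1.165144
y(0.12) ≈ 1.1651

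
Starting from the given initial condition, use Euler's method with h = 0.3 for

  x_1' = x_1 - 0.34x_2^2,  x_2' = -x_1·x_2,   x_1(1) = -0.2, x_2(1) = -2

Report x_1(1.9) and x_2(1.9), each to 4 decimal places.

Euler on (x_1,x_2): x_1_{n+1} = x_1_n + h·x_1', x_2_{n+1} = x_2_n + h·x_2'.
1.000000: (-0.200000, -2.000000); f=(-1.560000, -0.400000) → (-0.668000, -2.120000)
1.300000: (-0.668000, -2.120000); f=(-2.196096, -1.416160) → (-1.326829, -2.544848)
1.600000: (-1.326829, -2.544848); f=(-3.528754, -3.376578) → (-2.385455, -3.557821)
(x_1(1.9), x_2(1.9)) ≈ (-2.3855, -3.5578)

-2.3855, -3.5578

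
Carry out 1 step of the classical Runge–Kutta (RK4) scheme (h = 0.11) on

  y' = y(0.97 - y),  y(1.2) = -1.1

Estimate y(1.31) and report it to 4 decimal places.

RK4: k1 = f(t_n, y_n); k2 = f(t_n + h/2, y_n + (h/2)·k1); k3 = f(t_n + h/2, y_n + (h/2)·k2); k4 = f(t_n + h, y_n + h·k3); y_{n+1} = y_n + (h/6)·(k1 + 2k2 + 2k3 + k4).
t=1.200000, y=-1.100000:
  k1 = f(1.200000, -1.100000) = -2.277000
  k2 = f(1.255000, -1.225235) = -2.689679
  k3 = f(1.255000, -1.247932) = -2.767829
  k4 = f(1.310000, -1.404461) = -3.334839
  y ← -1.100000 + (0.11/6)·(k1 + 2k2 + 2k3 + k4) = -1.402992
y(1.31) ≈ -1.4030

-1.4030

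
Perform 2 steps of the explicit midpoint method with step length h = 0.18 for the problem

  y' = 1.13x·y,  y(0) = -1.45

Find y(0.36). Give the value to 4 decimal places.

Midpoint: k1 = f(x_n, y_n); k2 = f(x_n + h/2, y_n + (h/2)·k1); y_{n+1} = y_n + h·k2.
x=0.000000, y=-1.450000:
  k1 = f(0.000000, -1.450000) = 0.000000
  k2 = f(0.090000, -1.450000) = -0.147465
  y ← -1.450000 + 0.18·(-0.147465) = -1.476544
x=0.180000, y=-1.476544:
  k1 = f(0.180000, -1.476544) = -0.300329
  k2 = f(0.270000, -1.503573) = -0.458740
  y ← -1.476544 + 0.18·(-0.458740) = -1.559117
y(0.36) ≈ -1.5591

-1.5591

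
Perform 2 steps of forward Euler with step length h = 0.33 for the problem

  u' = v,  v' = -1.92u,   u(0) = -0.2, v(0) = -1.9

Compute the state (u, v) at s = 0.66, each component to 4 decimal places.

-1.4122, -1.2493

Euler on (u,v): u_{n+1} = u_n + h·u', v_{n+1} = v_n + h·v'.
0.000000: (-0.200000, -1.900000); f=(-1.900000, 0.384000) → (-0.827000, -1.773280)
0.330000: (-0.827000, -1.773280); f=(-1.773280, 1.587840) → (-1.412182, -1.249293)
(u(0.66), v(0.66)) ≈ (-1.4122, -1.2493)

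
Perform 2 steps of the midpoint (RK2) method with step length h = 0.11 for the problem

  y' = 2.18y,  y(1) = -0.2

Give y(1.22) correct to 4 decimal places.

Midpoint: k1 = f(s_n, y_n); k2 = f(s_n + h/2, y_n + (h/2)·k1); y_{n+1} = y_n + h·k2.
s=1.000000, y=-0.200000:
  k1 = f(1.000000, -0.200000) = -0.436000
  k2 = f(1.055000, -0.223980) = -0.488276
  y ← -0.200000 + 0.11·(-0.488276) = -0.253710
s=1.110000, y=-0.253710:
  k1 = f(1.110000, -0.253710) = -0.553089
  k2 = f(1.165000, -0.284130) = -0.619404
  y ← -0.253710 + 0.11·(-0.619404) = -0.321845
y(1.22) ≈ -0.3218

-0.3218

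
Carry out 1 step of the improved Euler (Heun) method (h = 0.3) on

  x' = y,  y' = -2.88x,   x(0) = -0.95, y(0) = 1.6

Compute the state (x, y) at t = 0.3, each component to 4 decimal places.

Heun on (x,y): k1 = f(t_n, state_n); k2 = f(t_n + h, state_n + h·k1); state_{n+1} = state_n + (h/2)·(k1 + k2).
0.000000: (-0.950000, 1.600000)
  k1 = (1.600000, 2.736000)
  predictor → (-0.470000, 2.420800)
  k2 = (2.420800, 1.353600)
  → (-0.346880, 2.213440)
(x(0.3), y(0.3)) ≈ (-0.3469, 2.2134)

-0.3469, 2.2134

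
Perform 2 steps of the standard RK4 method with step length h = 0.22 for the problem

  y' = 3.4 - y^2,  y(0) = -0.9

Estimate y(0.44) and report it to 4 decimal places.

0.4989

RK4: k1 = f(t_n, y_n); k2 = f(t_n + h/2, y_n + (h/2)·k1); k3 = f(t_n + h/2, y_n + (h/2)·k2); k4 = f(t_n + h, y_n + h·k3); y_{n+1} = y_n + (h/6)·(k1 + 2k2 + 2k3 + k4).
t=0.000000, y=-0.900000:
  k1 = f(0.000000, -0.900000) = 2.590000
  k2 = f(0.110000, -0.615100) = 3.021652
  k3 = f(0.110000, -0.567618) = 3.077809
  k4 = f(0.220000, -0.222882) = 3.350324
  y ← -0.900000 + (0.22/6)·(k1 + 2k2 + 2k3 + k4) = -0.234894
t=0.220000, y=-0.234894:
  k1 = f(0.220000, -0.234894) = 3.344825
  k2 = f(0.330000, 0.133036) = 3.382301
  k3 = f(0.330000, 0.137159) = 3.381187
  k4 = f(0.440000, 0.508967) = 3.140953
  y ← -0.234894 + (0.22/6)·(k1 + 2k2 + 2k3 + k4) = 0.498907
y(0.44) ≈ 0.4989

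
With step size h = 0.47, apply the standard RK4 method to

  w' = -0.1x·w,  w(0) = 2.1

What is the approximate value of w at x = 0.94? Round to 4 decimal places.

2.0092

RK4: k1 = f(x_n, w_n); k2 = f(x_n + h/2, w_n + (h/2)·k1); k3 = f(x_n + h/2, w_n + (h/2)·k2); k4 = f(x_n + h, w_n + h·k3); w_{n+1} = w_n + (h/6)·(k1 + 2k2 + 2k3 + k4).
x=0.000000, w=2.100000:
  k1 = f(0.000000, 2.100000) = 0.000000
  k2 = f(0.235000, 2.100000) = -0.049350
  k3 = f(0.235000, 2.088403) = -0.049077
  k4 = f(0.470000, 2.076934) = -0.097616
  w ← 2.100000 + (0.47/6)·(k1 + 2k2 + 2k3 + k4) = 2.076933
x=0.470000, w=2.076933:
  k1 = f(0.470000, 2.076933) = -0.097616
  k2 = f(0.705000, 2.053993) = -0.144807
  k3 = f(0.705000, 2.042904) = -0.144025
  k4 = f(0.940000, 2.009242) = -0.188869
  w ← 2.076933 + (0.47/6)·(k1 + 2k2 + 2k3 + k4) = 2.009242
w(0.94) ≈ 2.0092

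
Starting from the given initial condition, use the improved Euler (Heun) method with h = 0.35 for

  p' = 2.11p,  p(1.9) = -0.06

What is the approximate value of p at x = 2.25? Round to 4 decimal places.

-0.1207

Heun: k1 = f(x_n, p_n); k2 = f(x_n + h, p_n + h·k1); p_{n+1} = p_n + (h/2)·(k1 + k2).
x=1.900000, p=-0.060000:
  k1 = f(1.900000, -0.060000) = -0.126600
  k2 = f(2.250000, -0.104310) = -0.220094
  p ← -0.060000 + (0.35/2)·(-0.126600 + (-0.220094)) = -0.120671
p(2.25) ≈ -0.1207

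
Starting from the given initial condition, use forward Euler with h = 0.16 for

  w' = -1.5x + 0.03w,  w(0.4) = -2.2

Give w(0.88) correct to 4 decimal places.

Euler: w_{n+1} = w_n + h·f(x_n, w_n).
x=0.400000, w=-2.200000: f=-0.666000 → w ← -2.200000 + 0.16·(-0.666000) = -2.306560
x=0.560000, w=-2.306560: f=-0.909197 → w ← -2.306560 + 0.16·(-0.909197) = -2.452031
x=0.720000, w=-2.452031: f=-1.153561 → w ← -2.452031 + 0.16·(-1.153561) = -2.636601
w(0.88) ≈ -2.6366

-2.6366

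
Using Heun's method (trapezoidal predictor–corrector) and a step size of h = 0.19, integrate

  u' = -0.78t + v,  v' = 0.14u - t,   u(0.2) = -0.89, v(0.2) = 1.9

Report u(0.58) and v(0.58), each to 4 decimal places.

Heun on (u,v): k1 = f(t_n, state_n); k2 = f(t_n + h, state_n + h·k1); state_{n+1} = state_n + (h/2)·(k1 + k2).
0.200000: (-0.890000, 1.900000)
  k1 = (1.744000, -0.324600)
  predictor → (-0.558640, 1.838326)
  k2 = (1.534126, -0.468210)
  → (-0.578578, 1.824683)
0.390000: (-0.578578, 1.824683)
  k1 = (1.520483, -0.471001)
  predictor → (-0.289686, 1.735193)
  k2 = (1.282793, -0.620556)
  → (-0.312267, 1.720985)
(u(0.58), v(0.58)) ≈ (-0.3123, 1.7210)

-0.3123, 1.7210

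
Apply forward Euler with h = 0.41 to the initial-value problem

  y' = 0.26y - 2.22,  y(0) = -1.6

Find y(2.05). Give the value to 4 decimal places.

-8.2854

Euler: y_{n+1} = y_n + h·f(s_n, y_n).
s=0.000000, y=-1.600000: f=-2.636000 → y ← -1.600000 + 0.41·(-2.636000) = -2.680760
s=0.410000, y=-2.680760: f=-2.916998 → y ← -2.680760 + 0.41·(-2.916998) = -3.876729
s=0.820000, y=-3.876729: f=-3.227950 → y ← -3.876729 + 0.41·(-3.227950) = -5.200188
s=1.230000, y=-5.200188: f=-3.572049 → y ← -5.200188 + 0.41·(-3.572049) = -6.664728
s=1.640000, y=-6.664728: f=-3.952829 → y ← -6.664728 + 0.41·(-3.952829) = -8.285388
y(2.05) ≈ -8.2854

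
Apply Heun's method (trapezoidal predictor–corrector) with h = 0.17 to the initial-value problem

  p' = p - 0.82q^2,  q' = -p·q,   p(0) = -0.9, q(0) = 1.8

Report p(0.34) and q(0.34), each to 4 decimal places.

Heun on (p,q): k1 = f(x_n, state_n); k2 = f(x_n + h, state_n + h·k1); state_{n+1} = state_n + (h/2)·(k1 + k2).
0.000000: (-0.900000, 1.800000)
  k1 = (-3.556800, 1.620000)
  predictor → (-1.504656, 2.075400)
  k2 = (-5.036630, 3.122763)
  → (-1.630442, 2.203135)
0.170000: (-1.630442, 2.203135)
  k1 = (-5.610560, 3.592083)
  predictor → (-2.584237, 2.813789)
  k2 = (-9.076511, 7.271497)
  → (-2.878843, 3.126539)
(p(0.34), q(0.34)) ≈ (-2.8788, 3.1265)

-2.8788, 3.1265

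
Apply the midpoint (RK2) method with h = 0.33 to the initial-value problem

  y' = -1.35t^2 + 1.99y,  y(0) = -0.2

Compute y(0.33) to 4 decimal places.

-0.3866

Midpoint: k1 = f(t_n, y_n); k2 = f(t_n + h/2, y_n + (h/2)·k1); y_{n+1} = y_n + h·k2.
t=0.000000, y=-0.200000:
  k1 = f(0.000000, -0.200000) = -0.398000
  k2 = f(0.165000, -0.265670) = -0.565437
  y ← -0.200000 + 0.33·(-0.565437) = -0.386594
y(0.33) ≈ -0.3866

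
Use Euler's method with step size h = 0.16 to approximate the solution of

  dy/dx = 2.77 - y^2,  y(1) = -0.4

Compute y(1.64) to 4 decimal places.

1.1921

Euler: y_{n+1} = y_n + h·f(x_n, y_n).
x=1.000000, y=-0.400000: f=2.610000 → y ← -0.400000 + 0.16·2.610000 = 0.017600
x=1.160000, y=0.017600: f=2.769690 → y ← 0.017600 + 0.16·2.769690 = 0.460750
x=1.320000, y=0.460750: f=2.557709 → y ← 0.460750 + 0.16·2.557709 = 0.869984
x=1.480000, y=0.869984: f=2.013128 → y ← 0.869984 + 0.16·2.013128 = 1.192084
y(1.64) ≈ 1.1921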